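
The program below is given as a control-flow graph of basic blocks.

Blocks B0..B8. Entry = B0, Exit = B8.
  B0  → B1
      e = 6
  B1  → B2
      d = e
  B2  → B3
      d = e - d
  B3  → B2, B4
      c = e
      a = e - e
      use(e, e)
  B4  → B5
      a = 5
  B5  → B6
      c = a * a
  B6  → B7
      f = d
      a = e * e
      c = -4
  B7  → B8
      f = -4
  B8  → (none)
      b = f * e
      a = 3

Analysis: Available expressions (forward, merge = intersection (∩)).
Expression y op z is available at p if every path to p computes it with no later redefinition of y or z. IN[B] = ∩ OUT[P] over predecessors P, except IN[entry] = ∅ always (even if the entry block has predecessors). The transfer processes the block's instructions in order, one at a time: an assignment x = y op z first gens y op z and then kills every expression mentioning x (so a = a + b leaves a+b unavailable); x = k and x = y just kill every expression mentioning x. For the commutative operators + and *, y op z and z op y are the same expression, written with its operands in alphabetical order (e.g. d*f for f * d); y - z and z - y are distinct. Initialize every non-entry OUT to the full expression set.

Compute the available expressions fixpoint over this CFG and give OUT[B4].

Converged values:
  B0: | IN={} | OUT={}
  B1: | IN={} | OUT={}
  B2: | IN={} | OUT={}
  B3: | IN={} | OUT={e-e}
  B4: | IN={e-e} | OUT={e-e}
  B5: | IN={e-e} | OUT={a*a, e-e}
  B6: | IN={a*a, e-e} | OUT={e*e, e-e}
  B7: | IN={e*e, e-e} | OUT={e*e, e-e}
  B8: | IN={e*e, e-e} | OUT={e*e, e*f, e-e}

Merge at B4: IN[B4] = OUT[B3] = {e-e}
Applying B4's transfer function to that IN value gives OUT[B4] (row B4 above).

Answer: {e-e}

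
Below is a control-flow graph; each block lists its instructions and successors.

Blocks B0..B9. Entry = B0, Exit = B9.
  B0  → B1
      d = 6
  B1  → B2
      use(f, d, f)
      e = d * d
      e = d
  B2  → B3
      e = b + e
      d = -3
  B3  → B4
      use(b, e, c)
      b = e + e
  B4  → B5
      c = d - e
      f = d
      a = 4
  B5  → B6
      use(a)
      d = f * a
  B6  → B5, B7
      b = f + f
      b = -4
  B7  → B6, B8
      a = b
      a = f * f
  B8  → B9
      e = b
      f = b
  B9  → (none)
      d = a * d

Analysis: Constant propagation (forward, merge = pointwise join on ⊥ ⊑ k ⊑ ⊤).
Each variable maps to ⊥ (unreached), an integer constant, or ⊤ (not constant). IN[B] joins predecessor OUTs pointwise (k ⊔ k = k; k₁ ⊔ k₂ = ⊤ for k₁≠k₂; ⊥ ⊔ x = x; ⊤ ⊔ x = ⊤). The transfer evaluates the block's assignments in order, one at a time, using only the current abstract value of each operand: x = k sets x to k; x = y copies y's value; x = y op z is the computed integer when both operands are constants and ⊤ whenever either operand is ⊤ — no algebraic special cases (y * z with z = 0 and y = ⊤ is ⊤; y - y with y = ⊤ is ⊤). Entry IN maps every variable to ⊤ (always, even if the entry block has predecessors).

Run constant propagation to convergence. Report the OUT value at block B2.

Fixpoint table:
  B0: | IN=(all ⊤) | OUT={d:6; rest ⊤}
  B1: | IN={d:6; rest ⊤} | OUT={d:6, e:6; rest ⊤}
  B2: | IN={d:6, e:6; rest ⊤} | OUT={d:-3; rest ⊤}
  B3: | IN={d:-3; rest ⊤} | OUT={d:-3; rest ⊤}
  B4: | IN={d:-3; rest ⊤} | OUT={a:4, d:-3, f:-3; rest ⊤}
  B5: | IN={f:-3; rest ⊤} | OUT={f:-3; rest ⊤}
  B6: | IN={f:-3; rest ⊤} | OUT={b:-4, f:-3; rest ⊤}
  B7: | IN={b:-4, f:-3; rest ⊤} | OUT={a:9, b:-4, f:-3; rest ⊤}
  B8: | IN={a:9, b:-4, f:-3; rest ⊤} | OUT={a:9, b:-4, e:-4, f:-4; rest ⊤}
  B9: | IN={a:9, b:-4, e:-4, f:-4; rest ⊤} | OUT={a:9, b:-4, e:-4, f:-4; rest ⊤}

Merge at B2: IN[B2] = OUT[B1] = {a: ⊤, b: ⊤, c: ⊤, d: 6, e: 6, f: ⊤}
Applying B2's transfer function to that IN value gives OUT[B2] (row B2 above).

Answer: {a: ⊤, b: ⊤, c: ⊤, d: -3, e: ⊤, f: ⊤}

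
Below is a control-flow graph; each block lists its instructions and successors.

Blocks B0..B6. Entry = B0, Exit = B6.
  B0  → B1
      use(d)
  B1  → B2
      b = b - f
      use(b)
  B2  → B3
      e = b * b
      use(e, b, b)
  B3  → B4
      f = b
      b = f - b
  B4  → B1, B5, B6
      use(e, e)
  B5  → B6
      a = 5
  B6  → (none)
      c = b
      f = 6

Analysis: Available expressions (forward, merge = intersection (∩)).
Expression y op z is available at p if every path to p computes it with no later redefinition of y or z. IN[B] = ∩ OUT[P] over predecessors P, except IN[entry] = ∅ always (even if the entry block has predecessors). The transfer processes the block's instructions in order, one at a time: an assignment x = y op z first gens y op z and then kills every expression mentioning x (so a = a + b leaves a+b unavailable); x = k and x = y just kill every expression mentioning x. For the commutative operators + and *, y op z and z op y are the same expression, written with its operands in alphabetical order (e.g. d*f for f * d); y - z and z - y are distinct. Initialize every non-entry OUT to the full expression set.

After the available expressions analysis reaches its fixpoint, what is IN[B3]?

Converged values:
  B0: | IN={} | OUT={}
  B1: | IN={} | OUT={}
  B2: | IN={} | OUT={b*b}
  B3: | IN={b*b} | OUT={}
  B4: | IN={} | OUT={}
  B5: | IN={} | OUT={}
  B6: | IN={} | OUT={}

Merge at B3: IN[B3] = OUT[B2] = {b*b}

Answer: {b*b}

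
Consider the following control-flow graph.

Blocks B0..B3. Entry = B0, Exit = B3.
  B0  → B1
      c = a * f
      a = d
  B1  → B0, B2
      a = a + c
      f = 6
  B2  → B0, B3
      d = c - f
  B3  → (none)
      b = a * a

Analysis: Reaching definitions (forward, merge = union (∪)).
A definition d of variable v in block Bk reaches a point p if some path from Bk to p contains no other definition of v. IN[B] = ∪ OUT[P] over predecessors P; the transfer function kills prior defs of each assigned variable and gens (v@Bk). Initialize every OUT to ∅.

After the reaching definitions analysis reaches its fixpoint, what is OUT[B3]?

Fixpoint table:
  B0:   IN={a@B1, c@B0, d@B2, f@B1}   OUT={a@B0, c@B0, d@B2, f@B1}
  B1:   IN={a@B0, c@B0, d@B2, f@B1}   OUT={a@B1, c@B0, d@B2, f@B1}
  B2:   IN={a@B1, c@B0, d@B2, f@B1}   OUT={a@B1, c@B0, d@B2, f@B1}
  B3:   IN={a@B1, c@B0, d@B2, f@B1}   OUT={a@B1, b@B3, c@B0, d@B2, f@B1}

Merge at B3: IN[B3] = OUT[B2] = {a@B1, c@B0, d@B2, f@B1}
Applying B3's transfer function to that IN value gives OUT[B3] (row B3 above).

Answer: {a@B1, b@B3, c@B0, d@B2, f@B1}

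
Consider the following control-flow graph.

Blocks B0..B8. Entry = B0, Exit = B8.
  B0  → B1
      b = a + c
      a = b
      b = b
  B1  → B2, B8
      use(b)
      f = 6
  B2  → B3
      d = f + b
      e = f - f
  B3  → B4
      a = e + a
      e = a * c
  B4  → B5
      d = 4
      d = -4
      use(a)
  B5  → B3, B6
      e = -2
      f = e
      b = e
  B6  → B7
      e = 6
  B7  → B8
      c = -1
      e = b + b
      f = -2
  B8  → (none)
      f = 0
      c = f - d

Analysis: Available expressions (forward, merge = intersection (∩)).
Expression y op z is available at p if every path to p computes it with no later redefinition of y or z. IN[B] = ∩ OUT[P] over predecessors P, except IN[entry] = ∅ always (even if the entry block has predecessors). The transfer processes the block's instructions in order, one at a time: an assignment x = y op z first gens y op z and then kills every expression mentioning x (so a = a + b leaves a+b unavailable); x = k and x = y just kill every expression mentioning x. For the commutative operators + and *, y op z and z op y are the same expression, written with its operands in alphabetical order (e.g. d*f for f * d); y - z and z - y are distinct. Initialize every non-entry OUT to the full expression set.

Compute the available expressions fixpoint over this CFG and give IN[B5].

Converged values:
  B0:   IN={}   OUT={}
  B1:   IN={}   OUT={}
  B2:   IN={}   OUT={b+f, f-f}
  B3:   IN={}   OUT={a*c}
  B4:   IN={a*c}   OUT={a*c}
  B5:   IN={a*c}   OUT={a*c}
  B6:   IN={a*c}   OUT={a*c}
  B7:   IN={a*c}   OUT={b+b}
  B8:   IN={}   OUT={f-d}

Merge at B5: IN[B5] = OUT[B4] = {a*c}

Answer: {a*c}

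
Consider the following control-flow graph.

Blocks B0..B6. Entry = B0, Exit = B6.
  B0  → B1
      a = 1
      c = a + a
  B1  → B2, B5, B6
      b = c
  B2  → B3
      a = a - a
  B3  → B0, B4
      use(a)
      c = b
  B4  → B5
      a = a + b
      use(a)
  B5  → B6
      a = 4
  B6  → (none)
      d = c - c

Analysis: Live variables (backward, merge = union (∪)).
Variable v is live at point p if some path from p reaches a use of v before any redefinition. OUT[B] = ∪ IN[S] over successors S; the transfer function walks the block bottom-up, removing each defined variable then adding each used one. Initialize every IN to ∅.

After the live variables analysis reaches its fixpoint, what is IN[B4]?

Answer: {a, b, c}

Working:
Fixpoint table:
  B0:  IN={}  OUT={a, c}
  B1:  IN={a, c}  OUT={a, b, c}
  B2:  IN={a, b}  OUT={a, b}
  B3:  IN={a, b}  OUT={a, b, c}
  B4:  IN={a, b, c}  OUT={c}
  B5:  IN={c}  OUT={c}
  B6:  IN={c}  OUT={}

Merge at B4: OUT[B4] = IN[B5] = {c}
Applying B4's transfer function to that OUT value gives IN[B4] (row B4 above).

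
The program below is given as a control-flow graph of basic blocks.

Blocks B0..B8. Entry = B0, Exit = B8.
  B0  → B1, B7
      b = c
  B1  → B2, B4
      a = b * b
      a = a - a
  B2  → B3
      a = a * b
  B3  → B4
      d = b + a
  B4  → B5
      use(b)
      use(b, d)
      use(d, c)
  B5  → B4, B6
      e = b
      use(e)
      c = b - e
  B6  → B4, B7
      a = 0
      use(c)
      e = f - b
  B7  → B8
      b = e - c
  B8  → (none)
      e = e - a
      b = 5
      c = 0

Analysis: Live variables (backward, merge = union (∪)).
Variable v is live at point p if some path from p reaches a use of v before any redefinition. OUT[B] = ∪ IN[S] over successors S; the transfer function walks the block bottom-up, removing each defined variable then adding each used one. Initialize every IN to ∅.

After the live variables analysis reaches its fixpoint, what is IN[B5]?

Answer: {b, d, f}

Trace:
Per-block solution:
  B0: | IN={a, c, d, e, f} | OUT={a, b, c, d, e, f}
  B1: | IN={b, c, d, f} | OUT={a, b, c, d, f}
  B2: | IN={a, b, c, f} | OUT={a, b, c, f}
  B3: | IN={a, b, c, f} | OUT={b, c, d, f}
  B4: | IN={b, c, d, f} | OUT={b, d, f}
  B5: | IN={b, d, f} | OUT={b, c, d, f}
  B6: | IN={b, c, d, f} | OUT={a, b, c, d, e, f}
  B7: | IN={a, c, e} | OUT={a, e}
  B8: | IN={a, e} | OUT={}

Merge at B5: OUT[B5] = IN[B4] ⊔ IN[B6] = {b, c, d, f}
Applying B5's transfer function to that OUT value gives IN[B5] (row B5 above).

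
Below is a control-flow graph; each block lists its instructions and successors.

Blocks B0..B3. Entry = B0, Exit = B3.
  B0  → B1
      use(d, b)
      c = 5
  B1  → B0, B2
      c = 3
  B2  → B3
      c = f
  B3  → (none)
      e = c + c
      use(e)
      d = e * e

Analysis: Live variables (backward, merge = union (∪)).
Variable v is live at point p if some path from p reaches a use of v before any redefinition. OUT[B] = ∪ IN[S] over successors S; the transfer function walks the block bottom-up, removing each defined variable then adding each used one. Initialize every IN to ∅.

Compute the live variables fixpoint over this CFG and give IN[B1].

Answer: {b, d, f}

Working:
Per-block solution:
  B0: | IN={b, d, f} | OUT={b, d, f}
  B1: | IN={b, d, f} | OUT={b, d, f}
  B2: | IN={f} | OUT={c}
  B3: | IN={c} | OUT={}

Merge at B1: OUT[B1] = IN[B0] ⊔ IN[B2] = {b, d, f}
Applying B1's transfer function to that OUT value gives IN[B1] (row B1 above).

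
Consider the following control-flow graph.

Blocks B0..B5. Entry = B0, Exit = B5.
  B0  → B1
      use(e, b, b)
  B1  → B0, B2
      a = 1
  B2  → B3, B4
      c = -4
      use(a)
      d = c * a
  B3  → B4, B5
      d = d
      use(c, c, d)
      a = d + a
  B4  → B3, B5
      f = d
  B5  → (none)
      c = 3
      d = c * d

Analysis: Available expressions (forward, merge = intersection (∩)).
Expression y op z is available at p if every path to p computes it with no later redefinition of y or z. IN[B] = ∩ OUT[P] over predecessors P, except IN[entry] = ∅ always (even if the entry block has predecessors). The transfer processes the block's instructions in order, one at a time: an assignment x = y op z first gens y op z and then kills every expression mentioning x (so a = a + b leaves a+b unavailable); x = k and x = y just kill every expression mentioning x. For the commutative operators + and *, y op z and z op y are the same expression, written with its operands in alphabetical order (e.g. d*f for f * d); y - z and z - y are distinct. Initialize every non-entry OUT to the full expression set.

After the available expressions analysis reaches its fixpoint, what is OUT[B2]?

Fixpoint table:
  B0: | IN={} | OUT={}
  B1: | IN={} | OUT={}
  B2: | IN={} | OUT={a*c}
  B3: | IN={} | OUT={}
  B4: | IN={} | OUT={}
  B5: | IN={} | OUT={}

Merge at B2: IN[B2] = OUT[B1] = {}
Applying B2's transfer function to that IN value gives OUT[B2] (row B2 above).

Answer: {a*c}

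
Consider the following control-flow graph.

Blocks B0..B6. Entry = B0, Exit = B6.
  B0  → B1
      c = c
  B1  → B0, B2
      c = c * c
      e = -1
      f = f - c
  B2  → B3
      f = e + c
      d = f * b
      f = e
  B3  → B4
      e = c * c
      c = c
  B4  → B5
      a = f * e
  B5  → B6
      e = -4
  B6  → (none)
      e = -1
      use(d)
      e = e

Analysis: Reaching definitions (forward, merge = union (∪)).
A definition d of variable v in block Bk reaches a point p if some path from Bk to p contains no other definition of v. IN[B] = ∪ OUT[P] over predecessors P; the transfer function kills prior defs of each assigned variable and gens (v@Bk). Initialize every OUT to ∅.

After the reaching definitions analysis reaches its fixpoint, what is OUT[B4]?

Answer: {a@B4, c@B3, d@B2, e@B3, f@B2}

Trace:
Converged values:
  B0:   IN={c@B1, e@B1, f@B1}   OUT={c@B0, e@B1, f@B1}
  B1:   IN={c@B0, e@B1, f@B1}   OUT={c@B1, e@B1, f@B1}
  B2:   IN={c@B1, e@B1, f@B1}   OUT={c@B1, d@B2, e@B1, f@B2}
  B3:   IN={c@B1, d@B2, e@B1, f@B2}   OUT={c@B3, d@B2, e@B3, f@B2}
  B4:   IN={c@B3, d@B2, e@B3, f@B2}   OUT={a@B4, c@B3, d@B2, e@B3, f@B2}
  B5:   IN={a@B4, c@B3, d@B2, e@B3, f@B2}   OUT={a@B4, c@B3, d@B2, e@B5, f@B2}
  B6:   IN={a@B4, c@B3, d@B2, e@B5, f@B2}   OUT={a@B4, c@B3, d@B2, e@B6, f@B2}

Merge at B4: IN[B4] = OUT[B3] = {c@B3, d@B2, e@B3, f@B2}
Applying B4's transfer function to that IN value gives OUT[B4] (row B4 above).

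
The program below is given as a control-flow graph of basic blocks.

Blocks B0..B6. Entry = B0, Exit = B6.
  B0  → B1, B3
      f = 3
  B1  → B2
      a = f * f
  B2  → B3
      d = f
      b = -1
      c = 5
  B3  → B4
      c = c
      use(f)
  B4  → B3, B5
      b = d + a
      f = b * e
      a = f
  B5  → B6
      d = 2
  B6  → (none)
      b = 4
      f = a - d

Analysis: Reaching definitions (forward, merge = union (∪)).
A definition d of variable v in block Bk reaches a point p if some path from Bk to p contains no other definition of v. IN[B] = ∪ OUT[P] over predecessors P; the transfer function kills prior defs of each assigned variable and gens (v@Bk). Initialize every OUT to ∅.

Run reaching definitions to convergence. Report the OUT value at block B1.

Answer: {a@B1, f@B0}

Derivation:
Fixpoint table:
  B0: | IN={} | OUT={f@B0}
  B1: | IN={f@B0} | OUT={a@B1, f@B0}
  B2: | IN={a@B1, f@B0} | OUT={a@B1, b@B2, c@B2, d@B2, f@B0}
  B3: | IN={a@B1, a@B4, b@B2, b@B4, c@B2, c@B3, d@B2, f@B0, f@B4} | OUT={a@B1, a@B4, b@B2, b@B4, c@B3, d@B2, f@B0, f@B4}
  B4: | IN={a@B1, a@B4, b@B2, b@B4, c@B3, d@B2, f@B0, f@B4} | OUT={a@B4, b@B4, c@B3, d@B2, f@B4}
  B5: | IN={a@B4, b@B4, c@B3, d@B2, f@B4} | OUT={a@B4, b@B4, c@B3, d@B5, f@B4}
  B6: | IN={a@B4, b@B4, c@B3, d@B5, f@B4} | OUT={a@B4, b@B6, c@B3, d@B5, f@B6}

Merge at B1: IN[B1] = OUT[B0] = {f@B0}
Applying B1's transfer function to that IN value gives OUT[B1] (row B1 above).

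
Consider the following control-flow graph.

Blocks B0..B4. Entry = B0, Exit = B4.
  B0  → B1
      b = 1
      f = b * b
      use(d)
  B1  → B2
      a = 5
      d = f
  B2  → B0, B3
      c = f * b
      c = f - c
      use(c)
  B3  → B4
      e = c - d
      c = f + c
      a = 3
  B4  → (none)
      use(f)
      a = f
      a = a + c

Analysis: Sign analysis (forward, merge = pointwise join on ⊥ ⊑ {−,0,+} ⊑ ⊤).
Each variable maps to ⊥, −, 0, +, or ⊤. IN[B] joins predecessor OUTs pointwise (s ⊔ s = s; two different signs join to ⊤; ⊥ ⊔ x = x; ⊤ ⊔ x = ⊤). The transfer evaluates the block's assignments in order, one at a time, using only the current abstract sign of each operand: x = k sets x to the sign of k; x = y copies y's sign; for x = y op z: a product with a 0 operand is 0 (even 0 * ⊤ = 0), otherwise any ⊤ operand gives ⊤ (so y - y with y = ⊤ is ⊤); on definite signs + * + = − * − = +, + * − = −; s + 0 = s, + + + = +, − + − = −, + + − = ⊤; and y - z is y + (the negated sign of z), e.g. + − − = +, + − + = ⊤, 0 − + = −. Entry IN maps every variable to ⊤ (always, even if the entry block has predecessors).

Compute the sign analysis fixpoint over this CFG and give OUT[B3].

Converged values:
  B0:   IN=(all ⊤)   OUT={b:+, f:+; rest ⊤}
  B1:   IN={b:+, f:+; rest ⊤}   OUT={a:+, b:+, d:+, f:+; rest ⊤}
  B2:   IN={a:+, b:+, d:+, f:+; rest ⊤}   OUT={a:+, b:+, d:+, f:+; rest ⊤}
  B3:   IN={a:+, b:+, d:+, f:+; rest ⊤}   OUT={a:+, b:+, d:+, f:+; rest ⊤}
  B4:   IN={a:+, b:+, d:+, f:+; rest ⊤}   OUT={b:+, d:+, f:+; rest ⊤}

Merge at B3: IN[B3] = OUT[B2] = {a: +, b: +, c: ⊤, d: +, e: ⊤, f: +}
Applying B3's transfer function to that IN value gives OUT[B3] (row B3 above).

Answer: {a: +, b: +, c: ⊤, d: +, e: ⊤, f: +}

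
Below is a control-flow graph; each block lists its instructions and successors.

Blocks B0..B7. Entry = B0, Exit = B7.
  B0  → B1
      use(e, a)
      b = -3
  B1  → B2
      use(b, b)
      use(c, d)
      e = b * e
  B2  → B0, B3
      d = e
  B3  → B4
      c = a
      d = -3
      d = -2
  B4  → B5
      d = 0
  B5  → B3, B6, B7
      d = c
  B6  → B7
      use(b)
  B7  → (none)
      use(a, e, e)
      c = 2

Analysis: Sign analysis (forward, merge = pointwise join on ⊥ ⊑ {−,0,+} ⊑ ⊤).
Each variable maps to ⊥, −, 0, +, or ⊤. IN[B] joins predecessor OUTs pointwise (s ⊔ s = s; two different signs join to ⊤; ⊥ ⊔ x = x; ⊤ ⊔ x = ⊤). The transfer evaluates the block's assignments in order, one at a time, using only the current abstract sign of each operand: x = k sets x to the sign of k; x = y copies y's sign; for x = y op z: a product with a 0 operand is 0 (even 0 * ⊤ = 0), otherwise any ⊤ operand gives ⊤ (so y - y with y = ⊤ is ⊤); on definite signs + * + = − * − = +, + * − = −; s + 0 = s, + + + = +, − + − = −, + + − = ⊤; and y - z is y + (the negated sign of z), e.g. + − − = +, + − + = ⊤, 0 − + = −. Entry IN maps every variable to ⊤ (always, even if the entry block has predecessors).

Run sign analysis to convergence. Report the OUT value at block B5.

Answer: {a: ⊤, b: -, c: ⊤, d: ⊤, e: ⊤, f: ⊤}

Working:
Fixpoint table:
  B0:   IN=(all ⊤)   OUT={b:-; rest ⊤}
  B1:   IN={b:-; rest ⊤}   OUT={b:-; rest ⊤}
  B2:   IN={b:-; rest ⊤}   OUT={b:-; rest ⊤}
  B3:   IN={b:-; rest ⊤}   OUT={b:-, d:-; rest ⊤}
  B4:   IN={b:-, d:-; rest ⊤}   OUT={b:-, d:0; rest ⊤}
  B5:   IN={b:-, d:0; rest ⊤}   OUT={b:-; rest ⊤}
  B6:   IN={b:-; rest ⊤}   OUT={b:-; rest ⊤}
  B7:   IN={b:-; rest ⊤}   OUT={b:-, c:+; rest ⊤}

Merge at B5: IN[B5] = OUT[B4] = {a: ⊤, b: -, c: ⊤, d: 0, e: ⊤, f: ⊤}
Applying B5's transfer function to that IN value gives OUT[B5] (row B5 above).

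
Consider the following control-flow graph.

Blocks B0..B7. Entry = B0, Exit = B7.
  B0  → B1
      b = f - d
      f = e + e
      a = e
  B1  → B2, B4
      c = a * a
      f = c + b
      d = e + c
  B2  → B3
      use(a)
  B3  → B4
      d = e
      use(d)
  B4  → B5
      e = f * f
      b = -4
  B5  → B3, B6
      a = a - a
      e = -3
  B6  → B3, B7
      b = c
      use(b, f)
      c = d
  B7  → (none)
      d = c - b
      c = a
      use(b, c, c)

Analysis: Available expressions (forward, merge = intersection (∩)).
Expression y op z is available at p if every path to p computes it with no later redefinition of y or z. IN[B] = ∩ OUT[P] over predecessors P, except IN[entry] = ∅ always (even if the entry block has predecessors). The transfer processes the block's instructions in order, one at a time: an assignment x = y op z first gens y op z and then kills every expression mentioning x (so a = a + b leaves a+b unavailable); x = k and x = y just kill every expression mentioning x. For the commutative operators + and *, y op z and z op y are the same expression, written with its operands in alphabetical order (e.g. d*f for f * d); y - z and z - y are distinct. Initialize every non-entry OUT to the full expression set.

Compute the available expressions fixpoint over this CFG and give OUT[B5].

Answer: {f*f}

Trace:
Converged values:
  B0: | IN={} | OUT={e+e}
  B1: | IN={e+e} | OUT={a*a, b+c, c+e, e+e}
  B2: | IN={a*a, b+c, c+e, e+e} | OUT={a*a, b+c, c+e, e+e}
  B3: | IN={} | OUT={}
  B4: | IN={} | OUT={f*f}
  B5: | IN={f*f} | OUT={f*f}
  B6: | IN={f*f} | OUT={f*f}
  B7: | IN={f*f} | OUT={f*f}

Merge at B5: IN[B5] = OUT[B4] = {f*f}
Applying B5's transfer function to that IN value gives OUT[B5] (row B5 above).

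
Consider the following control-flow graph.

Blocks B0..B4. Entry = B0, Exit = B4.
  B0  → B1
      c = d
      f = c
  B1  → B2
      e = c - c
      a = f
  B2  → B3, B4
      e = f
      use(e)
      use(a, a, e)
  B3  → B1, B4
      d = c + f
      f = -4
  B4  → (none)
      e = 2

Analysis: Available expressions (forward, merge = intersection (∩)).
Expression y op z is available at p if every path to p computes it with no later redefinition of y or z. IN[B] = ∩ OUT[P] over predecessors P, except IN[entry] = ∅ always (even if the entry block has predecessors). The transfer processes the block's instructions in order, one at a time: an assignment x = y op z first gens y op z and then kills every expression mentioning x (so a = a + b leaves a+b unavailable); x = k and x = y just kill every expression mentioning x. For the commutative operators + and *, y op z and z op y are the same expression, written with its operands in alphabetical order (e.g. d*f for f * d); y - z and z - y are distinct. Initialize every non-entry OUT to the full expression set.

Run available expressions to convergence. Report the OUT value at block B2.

Answer: {c-c}

Working:
Per-block solution:
  B0: | IN={} | OUT={}
  B1: | IN={} | OUT={c-c}
  B2: | IN={c-c} | OUT={c-c}
  B3: | IN={c-c} | OUT={c-c}
  B4: | IN={c-c} | OUT={c-c}

Merge at B2: IN[B2] = OUT[B1] = {c-c}
Applying B2's transfer function to that IN value gives OUT[B2] (row B2 above).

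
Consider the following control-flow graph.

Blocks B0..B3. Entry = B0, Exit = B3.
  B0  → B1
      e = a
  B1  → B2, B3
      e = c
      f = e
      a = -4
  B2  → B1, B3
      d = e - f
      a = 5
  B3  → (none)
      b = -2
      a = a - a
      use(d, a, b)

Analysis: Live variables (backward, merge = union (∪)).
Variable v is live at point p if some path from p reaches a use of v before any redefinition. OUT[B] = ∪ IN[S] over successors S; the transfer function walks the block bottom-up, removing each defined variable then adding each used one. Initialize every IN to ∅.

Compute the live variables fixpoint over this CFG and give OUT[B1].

Converged values:
  B0:  IN={a, c, d}  OUT={c, d}
  B1:  IN={c, d}  OUT={a, c, d, e, f}
  B2:  IN={c, e, f}  OUT={a, c, d}
  B3:  IN={a, d}  OUT={}

Merge at B1: OUT[B1] = IN[B2] ⊔ IN[B3] = {a, c, d, e, f}

Answer: {a, c, d, e, f}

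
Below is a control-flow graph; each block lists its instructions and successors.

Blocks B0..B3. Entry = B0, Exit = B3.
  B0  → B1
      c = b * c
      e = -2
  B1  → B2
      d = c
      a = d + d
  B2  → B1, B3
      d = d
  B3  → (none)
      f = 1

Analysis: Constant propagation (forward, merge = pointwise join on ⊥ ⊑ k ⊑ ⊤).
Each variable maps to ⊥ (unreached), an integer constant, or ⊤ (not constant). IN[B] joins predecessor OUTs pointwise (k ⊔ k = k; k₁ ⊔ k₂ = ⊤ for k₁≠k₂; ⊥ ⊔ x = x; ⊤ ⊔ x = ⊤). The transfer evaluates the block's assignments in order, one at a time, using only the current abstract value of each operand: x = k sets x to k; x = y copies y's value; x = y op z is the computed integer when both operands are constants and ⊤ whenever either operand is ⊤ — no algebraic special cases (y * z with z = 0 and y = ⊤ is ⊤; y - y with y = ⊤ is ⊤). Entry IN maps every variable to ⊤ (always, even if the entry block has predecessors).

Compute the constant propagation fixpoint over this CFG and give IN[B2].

Answer: {a: ⊤, b: ⊤, c: ⊤, d: ⊤, e: -2, f: ⊤}

Derivation:
Per-block solution:
  B0:   IN=(all ⊤)   OUT={e:-2; rest ⊤}
  B1:   IN={e:-2; rest ⊤}   OUT={e:-2; rest ⊤}
  B2:   IN={e:-2; rest ⊤}   OUT={e:-2; rest ⊤}
  B3:   IN={e:-2; rest ⊤}   OUT={e:-2, f:1; rest ⊤}

Merge at B2: IN[B2] = OUT[B1] = {a: ⊤, b: ⊤, c: ⊤, d: ⊤, e: -2, f: ⊤}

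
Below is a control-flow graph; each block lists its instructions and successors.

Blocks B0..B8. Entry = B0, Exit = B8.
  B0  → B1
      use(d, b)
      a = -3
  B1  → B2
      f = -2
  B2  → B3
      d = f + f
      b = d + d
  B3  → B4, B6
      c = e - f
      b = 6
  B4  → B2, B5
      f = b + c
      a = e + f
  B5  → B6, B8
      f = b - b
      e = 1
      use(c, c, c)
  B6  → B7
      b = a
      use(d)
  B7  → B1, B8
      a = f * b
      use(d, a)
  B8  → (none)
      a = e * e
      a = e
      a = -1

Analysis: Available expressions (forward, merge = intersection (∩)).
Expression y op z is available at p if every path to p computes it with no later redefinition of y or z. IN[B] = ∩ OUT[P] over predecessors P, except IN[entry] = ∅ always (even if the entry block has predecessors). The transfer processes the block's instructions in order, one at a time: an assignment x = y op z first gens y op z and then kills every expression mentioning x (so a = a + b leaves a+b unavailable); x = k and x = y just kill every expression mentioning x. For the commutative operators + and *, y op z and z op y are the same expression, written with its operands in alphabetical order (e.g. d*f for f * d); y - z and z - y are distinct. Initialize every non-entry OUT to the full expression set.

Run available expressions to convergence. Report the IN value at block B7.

Per-block solution:
  B0: | IN={} | OUT={}
  B1: | IN={} | OUT={}
  B2: | IN={} | OUT={d+d, f+f}
  B3: | IN={d+d, f+f} | OUT={d+d, e-f, f+f}
  B4: | IN={d+d, e-f, f+f} | OUT={b+c, d+d, e+f}
  B5: | IN={b+c, d+d, e+f} | OUT={b+c, b-b, d+d}
  B6: | IN={d+d} | OUT={d+d}
  B7: | IN={d+d} | OUT={b*f, d+d}
  B8: | IN={d+d} | OUT={d+d, e*e}

Merge at B7: IN[B7] = OUT[B6] = {d+d}

Answer: {d+d}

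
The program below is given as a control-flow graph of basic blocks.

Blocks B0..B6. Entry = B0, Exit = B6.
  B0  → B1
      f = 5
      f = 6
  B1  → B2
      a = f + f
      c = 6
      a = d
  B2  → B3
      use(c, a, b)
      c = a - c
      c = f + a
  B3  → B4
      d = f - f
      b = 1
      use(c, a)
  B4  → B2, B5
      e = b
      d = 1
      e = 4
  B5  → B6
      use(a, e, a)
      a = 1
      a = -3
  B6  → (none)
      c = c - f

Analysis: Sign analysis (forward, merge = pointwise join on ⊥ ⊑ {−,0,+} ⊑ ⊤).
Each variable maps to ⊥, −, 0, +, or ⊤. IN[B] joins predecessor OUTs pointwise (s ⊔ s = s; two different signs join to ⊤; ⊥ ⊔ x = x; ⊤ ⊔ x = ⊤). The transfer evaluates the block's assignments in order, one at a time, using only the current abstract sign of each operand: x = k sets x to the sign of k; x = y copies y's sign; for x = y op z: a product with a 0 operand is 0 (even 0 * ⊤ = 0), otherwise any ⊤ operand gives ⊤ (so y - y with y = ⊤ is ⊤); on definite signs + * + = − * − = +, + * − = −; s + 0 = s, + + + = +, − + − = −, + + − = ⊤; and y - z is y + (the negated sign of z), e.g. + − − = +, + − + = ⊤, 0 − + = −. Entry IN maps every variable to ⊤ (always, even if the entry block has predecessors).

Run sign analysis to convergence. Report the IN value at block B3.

Per-block solution:
  B0: | IN=(all ⊤) | OUT={f:+; rest ⊤}
  B1: | IN={f:+; rest ⊤} | OUT={c:+, f:+; rest ⊤}
  B2: | IN={f:+; rest ⊤} | OUT={f:+; rest ⊤}
  B3: | IN={f:+; rest ⊤} | OUT={b:+, f:+; rest ⊤}
  B4: | IN={b:+, f:+; rest ⊤} | OUT={b:+, d:+, e:+, f:+; rest ⊤}
  B5: | IN={b:+, d:+, e:+, f:+; rest ⊤} | OUT={a:-, b:+, d:+, e:+, f:+; rest ⊤}
  B6: | IN={a:-, b:+, d:+, e:+, f:+; rest ⊤} | OUT={a:-, b:+, d:+, e:+, f:+; rest ⊤}

Merge at B3: IN[B3] = OUT[B2] = {a: ⊤, b: ⊤, c: ⊤, d: ⊤, e: ⊤, f: +}

Answer: {a: ⊤, b: ⊤, c: ⊤, d: ⊤, e: ⊤, f: +}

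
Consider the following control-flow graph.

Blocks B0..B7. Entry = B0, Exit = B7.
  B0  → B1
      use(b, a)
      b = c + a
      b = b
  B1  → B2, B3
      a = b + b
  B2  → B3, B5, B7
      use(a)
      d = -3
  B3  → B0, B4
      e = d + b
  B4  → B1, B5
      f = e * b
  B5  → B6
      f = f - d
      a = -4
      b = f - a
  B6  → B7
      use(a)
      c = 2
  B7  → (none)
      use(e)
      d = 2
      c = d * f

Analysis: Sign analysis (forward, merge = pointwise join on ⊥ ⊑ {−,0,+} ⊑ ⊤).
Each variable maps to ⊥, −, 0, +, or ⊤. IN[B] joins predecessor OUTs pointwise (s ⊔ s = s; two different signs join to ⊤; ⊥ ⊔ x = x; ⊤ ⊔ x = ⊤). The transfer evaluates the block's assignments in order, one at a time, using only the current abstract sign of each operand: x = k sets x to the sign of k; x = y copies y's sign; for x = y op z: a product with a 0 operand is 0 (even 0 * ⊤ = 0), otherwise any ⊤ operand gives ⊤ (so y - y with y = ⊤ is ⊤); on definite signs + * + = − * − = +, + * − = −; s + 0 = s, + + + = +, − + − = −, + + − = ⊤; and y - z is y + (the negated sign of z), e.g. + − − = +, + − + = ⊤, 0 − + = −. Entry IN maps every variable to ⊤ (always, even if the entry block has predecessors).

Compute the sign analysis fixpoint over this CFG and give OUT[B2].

Fixpoint table:
  B0:   IN=(all ⊤)   OUT=(all ⊤)
  B1:   IN=(all ⊤)   OUT=(all ⊤)
  B2:   IN=(all ⊤)   OUT={d:-; rest ⊤}
  B3:   IN=(all ⊤)   OUT=(all ⊤)
  B4:   IN=(all ⊤)   OUT=(all ⊤)
  B5:   IN=(all ⊤)   OUT={a:-; rest ⊤}
  B6:   IN={a:-; rest ⊤}   OUT={a:-, c:+; rest ⊤}
  B7:   IN=(all ⊤)   OUT={d:+; rest ⊤}

Merge at B2: IN[B2] = OUT[B1] = {a: ⊤, b: ⊤, c: ⊤, d: ⊤, e: ⊤, f: ⊤}
Applying B2's transfer function to that IN value gives OUT[B2] (row B2 above).

Answer: {a: ⊤, b: ⊤, c: ⊤, d: -, e: ⊤, f: ⊤}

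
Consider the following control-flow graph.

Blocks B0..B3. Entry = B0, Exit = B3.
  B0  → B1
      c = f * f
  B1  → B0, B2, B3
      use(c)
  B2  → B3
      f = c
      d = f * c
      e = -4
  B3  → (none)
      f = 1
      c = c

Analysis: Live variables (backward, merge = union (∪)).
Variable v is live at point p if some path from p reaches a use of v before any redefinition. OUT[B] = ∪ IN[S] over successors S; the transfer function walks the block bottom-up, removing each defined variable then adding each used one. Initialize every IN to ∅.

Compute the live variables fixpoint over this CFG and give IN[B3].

Per-block solution:
  B0:  IN={f}  OUT={c, f}
  B1:  IN={c, f}  OUT={c, f}
  B2:  IN={c}  OUT={c}
  B3:  IN={c}  OUT={}

B3 is the boundary node: OUT[B3] = {}
Applying B3's transfer function to that OUT value gives IN[B3] (row B3 above).

Answer: {c}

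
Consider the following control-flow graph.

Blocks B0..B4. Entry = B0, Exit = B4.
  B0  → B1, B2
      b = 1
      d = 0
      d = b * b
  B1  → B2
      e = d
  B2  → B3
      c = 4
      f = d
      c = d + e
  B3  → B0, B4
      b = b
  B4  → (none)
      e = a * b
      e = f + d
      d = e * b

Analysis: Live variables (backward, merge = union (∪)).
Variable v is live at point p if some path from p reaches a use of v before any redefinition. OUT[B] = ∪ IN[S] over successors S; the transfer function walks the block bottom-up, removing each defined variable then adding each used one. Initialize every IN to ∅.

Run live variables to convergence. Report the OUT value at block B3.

Answer: {a, b, d, e, f}

Derivation:
Converged values:
  B0: | IN={a, e} | OUT={a, b, d, e}
  B1: | IN={a, b, d} | OUT={a, b, d, e}
  B2: | IN={a, b, d, e} | OUT={a, b, d, e, f}
  B3: | IN={a, b, d, e, f} | OUT={a, b, d, e, f}
  B4: | IN={a, b, d, f} | OUT={}

Merge at B3: OUT[B3] = IN[B0] ⊔ IN[B4] = {a, b, d, e, f}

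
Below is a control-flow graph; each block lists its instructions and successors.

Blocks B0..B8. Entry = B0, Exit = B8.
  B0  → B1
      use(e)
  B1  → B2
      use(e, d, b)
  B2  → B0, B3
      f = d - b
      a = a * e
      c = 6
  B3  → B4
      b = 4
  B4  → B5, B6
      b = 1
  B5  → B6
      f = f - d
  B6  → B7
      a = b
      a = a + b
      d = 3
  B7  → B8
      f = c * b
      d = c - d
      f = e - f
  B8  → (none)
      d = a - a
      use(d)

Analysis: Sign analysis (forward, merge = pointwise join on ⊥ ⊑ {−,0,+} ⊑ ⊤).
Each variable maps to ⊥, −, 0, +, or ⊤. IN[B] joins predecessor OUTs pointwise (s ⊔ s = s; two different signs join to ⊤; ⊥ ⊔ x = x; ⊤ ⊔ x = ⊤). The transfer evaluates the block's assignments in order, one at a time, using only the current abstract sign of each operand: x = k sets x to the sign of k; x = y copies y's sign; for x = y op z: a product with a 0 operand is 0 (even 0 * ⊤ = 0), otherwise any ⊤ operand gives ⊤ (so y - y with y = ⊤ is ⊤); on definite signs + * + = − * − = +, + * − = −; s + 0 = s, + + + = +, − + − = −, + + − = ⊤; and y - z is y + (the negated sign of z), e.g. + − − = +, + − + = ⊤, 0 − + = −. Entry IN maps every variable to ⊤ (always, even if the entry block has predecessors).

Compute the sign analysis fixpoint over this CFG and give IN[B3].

Answer: {a: ⊤, b: ⊤, c: +, d: ⊤, e: ⊤, f: ⊤}

Working:
Fixpoint table:
  B0:   IN=(all ⊤)   OUT=(all ⊤)
  B1:   IN=(all ⊤)   OUT=(all ⊤)
  B2:   IN=(all ⊤)   OUT={c:+; rest ⊤}
  B3:   IN={c:+; rest ⊤}   OUT={b:+, c:+; rest ⊤}
  B4:   IN={b:+, c:+; rest ⊤}   OUT={b:+, c:+; rest ⊤}
  B5:   IN={b:+, c:+; rest ⊤}   OUT={b:+, c:+; rest ⊤}
  B6:   IN={b:+, c:+; rest ⊤}   OUT={a:+, b:+, c:+, d:+; rest ⊤}
  B7:   IN={a:+, b:+, c:+, d:+; rest ⊤}   OUT={a:+, b:+, c:+; rest ⊤}
  B8:   IN={a:+, b:+, c:+; rest ⊤}   OUT={a:+, b:+, c:+; rest ⊤}

Merge at B3: IN[B3] = OUT[B2] = {a: ⊤, b: ⊤, c: +, d: ⊤, e: ⊤, f: ⊤}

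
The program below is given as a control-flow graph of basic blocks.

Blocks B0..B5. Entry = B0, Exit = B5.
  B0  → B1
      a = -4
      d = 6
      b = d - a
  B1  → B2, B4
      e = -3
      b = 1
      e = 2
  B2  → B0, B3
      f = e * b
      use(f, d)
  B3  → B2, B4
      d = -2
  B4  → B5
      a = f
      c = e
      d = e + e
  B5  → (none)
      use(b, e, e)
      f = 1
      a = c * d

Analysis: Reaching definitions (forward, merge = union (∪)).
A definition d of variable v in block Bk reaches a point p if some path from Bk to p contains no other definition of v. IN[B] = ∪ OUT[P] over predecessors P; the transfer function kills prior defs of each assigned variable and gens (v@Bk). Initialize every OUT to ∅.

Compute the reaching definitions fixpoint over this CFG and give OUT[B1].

Fixpoint table:
  B0: | IN={a@B0, b@B1, d@B0, d@B3, e@B1, f@B2} | OUT={a@B0, b@B0, d@B0, e@B1, f@B2}
  B1: | IN={a@B0, b@B0, d@B0, e@B1, f@B2} | OUT={a@B0, b@B1, d@B0, e@B1, f@B2}
  B2: | IN={a@B0, b@B1, d@B0, d@B3, e@B1, f@B2} | OUT={a@B0, b@B1, d@B0, d@B3, e@B1, f@B2}
  B3: | IN={a@B0, b@B1, d@B0, d@B3, e@B1, f@B2} | OUT={a@B0, b@B1, d@B3, e@B1, f@B2}
  B4: | IN={a@B0, b@B1, d@B0, d@B3, e@B1, f@B2} | OUT={a@B4, b@B1, c@B4, d@B4, e@B1, f@B2}
  B5: | IN={a@B4, b@B1, c@B4, d@B4, e@B1, f@B2} | OUT={a@B5, b@B1, c@B4, d@B4, e@B1, f@B5}

Merge at B1: IN[B1] = OUT[B0] = {a@B0, b@B0, d@B0, e@B1, f@B2}
Applying B1's transfer function to that IN value gives OUT[B1] (row B1 above).

Answer: {a@B0, b@B1, d@B0, e@B1, f@B2}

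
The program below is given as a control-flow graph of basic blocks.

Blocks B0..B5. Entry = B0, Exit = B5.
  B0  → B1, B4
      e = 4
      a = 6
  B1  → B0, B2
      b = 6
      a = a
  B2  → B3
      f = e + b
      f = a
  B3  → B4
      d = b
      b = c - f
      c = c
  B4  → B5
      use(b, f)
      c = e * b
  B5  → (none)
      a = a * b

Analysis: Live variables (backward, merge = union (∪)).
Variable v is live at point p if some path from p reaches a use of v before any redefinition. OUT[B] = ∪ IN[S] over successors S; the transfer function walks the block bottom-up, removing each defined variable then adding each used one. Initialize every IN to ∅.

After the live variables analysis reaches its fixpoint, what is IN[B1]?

Converged values:
  B0: | IN={b, c, f} | OUT={a, b, c, e, f}
  B1: | IN={a, c, e, f} | OUT={a, b, c, e, f}
  B2: | IN={a, b, c, e} | OUT={a, b, c, e, f}
  B3: | IN={a, b, c, e, f} | OUT={a, b, e, f}
  B4: | IN={a, b, e, f} | OUT={a, b}
  B5: | IN={a, b} | OUT={}

Merge at B1: OUT[B1] = IN[B0] ⊔ IN[B2] = {a, b, c, e, f}
Applying B1's transfer function to that OUT value gives IN[B1] (row B1 above).

Answer: {a, c, e, f}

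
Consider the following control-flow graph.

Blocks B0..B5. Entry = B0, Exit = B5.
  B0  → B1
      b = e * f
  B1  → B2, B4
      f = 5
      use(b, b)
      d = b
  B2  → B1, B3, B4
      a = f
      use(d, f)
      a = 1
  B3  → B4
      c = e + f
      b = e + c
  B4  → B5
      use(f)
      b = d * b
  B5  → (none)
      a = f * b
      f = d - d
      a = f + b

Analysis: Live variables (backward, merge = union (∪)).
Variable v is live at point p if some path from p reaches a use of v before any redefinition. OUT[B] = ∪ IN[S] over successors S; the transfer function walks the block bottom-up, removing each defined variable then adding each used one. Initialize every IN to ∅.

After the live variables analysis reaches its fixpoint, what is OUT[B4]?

Answer: {b, d, f}

Derivation:
Per-block solution:
  B0:   IN={e, f}   OUT={b, e}
  B1:   IN={b, e}   OUT={b, d, e, f}
  B2:   IN={b, d, e, f}   OUT={b, d, e, f}
  B3:   IN={d, e, f}   OUT={b, d, f}
  B4:   IN={b, d, f}   OUT={b, d, f}
  B5:   IN={b, d, f}   OUT={}

Merge at B4: OUT[B4] = IN[B5] = {b, d, f}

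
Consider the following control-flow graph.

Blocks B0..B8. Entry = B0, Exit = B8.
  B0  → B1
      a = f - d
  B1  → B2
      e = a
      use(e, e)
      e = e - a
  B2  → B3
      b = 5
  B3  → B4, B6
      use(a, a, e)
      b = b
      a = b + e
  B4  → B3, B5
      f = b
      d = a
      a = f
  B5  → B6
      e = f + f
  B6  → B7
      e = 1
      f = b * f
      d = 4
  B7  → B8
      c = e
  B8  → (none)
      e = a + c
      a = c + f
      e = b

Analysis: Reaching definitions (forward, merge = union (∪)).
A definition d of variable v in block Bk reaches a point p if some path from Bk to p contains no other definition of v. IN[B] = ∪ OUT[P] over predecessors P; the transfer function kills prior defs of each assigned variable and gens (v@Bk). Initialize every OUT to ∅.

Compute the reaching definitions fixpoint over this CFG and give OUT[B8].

Answer: {a@B8, b@B3, c@B7, d@B6, e@B8, f@B6}

Working:
Per-block solution:
  B0: | IN={} | OUT={a@B0}
  B1: | IN={a@B0} | OUT={a@B0, e@B1}
  B2: | IN={a@B0, e@B1} | OUT={a@B0, b@B2, e@B1}
  B3: | IN={a@B0, a@B4, b@B2, b@B3, d@B4, e@B1, f@B4} | OUT={a@B3, b@B3, d@B4, e@B1, f@B4}
  B4: | IN={a@B3, b@B3, d@B4, e@B1, f@B4} | OUT={a@B4, b@B3, d@B4, e@B1, f@B4}
  B5: | IN={a@B4, b@B3, d@B4, e@B1, f@B4} | OUT={a@B4, b@B3, d@B4, e@B5, f@B4}
  B6: | IN={a@B3, a@B4, b@B3, d@B4, e@B1, e@B5, f@B4} | OUT={a@B3, a@B4, b@B3, d@B6, e@B6, f@B6}
  B7: | IN={a@B3, a@B4, b@B3, d@B6, e@B6, f@B6} | OUT={a@B3, a@B4, b@B3, c@B7, d@B6, e@B6, f@B6}
  B8: | IN={a@B3, a@B4, b@B3, c@B7, d@B6, e@B6, f@B6} | OUT={a@B8, b@B3, c@B7, d@B6, e@B8, f@B6}

Merge at B8: IN[B8] = OUT[B7] = {a@B3, a@B4, b@B3, c@B7, d@B6, e@B6, f@B6}
Applying B8's transfer function to that IN value gives OUT[B8] (row B8 above).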